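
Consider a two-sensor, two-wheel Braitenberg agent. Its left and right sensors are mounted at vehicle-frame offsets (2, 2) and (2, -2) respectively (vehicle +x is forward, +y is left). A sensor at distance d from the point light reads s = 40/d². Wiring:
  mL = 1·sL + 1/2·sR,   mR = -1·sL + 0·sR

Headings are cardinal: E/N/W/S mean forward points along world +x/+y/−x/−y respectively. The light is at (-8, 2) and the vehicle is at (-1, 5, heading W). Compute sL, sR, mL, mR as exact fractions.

20/13 4/5 126/65 -20/13

left sensor world pos  = (-3, 3); dL² = 26
right sensor world pos = (-3, 7); dR² = 50
sL = 40/26 = 20/13
sR = 40/50 = 4/5
mL = 1·sL + 1/2·sR = 126/65
mR = -1·sL + 0·sR = -20/13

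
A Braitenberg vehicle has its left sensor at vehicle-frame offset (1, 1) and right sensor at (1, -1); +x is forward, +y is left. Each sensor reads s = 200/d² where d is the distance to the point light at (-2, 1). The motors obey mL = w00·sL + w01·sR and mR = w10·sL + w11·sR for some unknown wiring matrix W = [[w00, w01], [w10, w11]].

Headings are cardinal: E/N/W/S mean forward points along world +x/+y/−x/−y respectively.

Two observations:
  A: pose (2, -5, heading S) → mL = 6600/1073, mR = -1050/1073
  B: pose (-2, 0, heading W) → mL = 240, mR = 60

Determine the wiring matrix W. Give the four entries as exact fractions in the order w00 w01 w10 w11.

obs A: pose=(2,-5,S) → sL=100/37, sR=100/29, mL=6600/1073, mR=-1050/1073
obs B: pose=(-2,0,W) → sL=40, sR=200, mL=240, mR=60
sensor matrix S = [[100/37, 100/29], [40, 200]]; det S = 432000/1073
solve [mL_A; mL_B] = S·[w00; w01] and [mR_A; mR_B] = S·[w10; w11]:
  w00 = 1, w01 = 1, w10 = -1, w11 = 1/2

1 1 -1 1/2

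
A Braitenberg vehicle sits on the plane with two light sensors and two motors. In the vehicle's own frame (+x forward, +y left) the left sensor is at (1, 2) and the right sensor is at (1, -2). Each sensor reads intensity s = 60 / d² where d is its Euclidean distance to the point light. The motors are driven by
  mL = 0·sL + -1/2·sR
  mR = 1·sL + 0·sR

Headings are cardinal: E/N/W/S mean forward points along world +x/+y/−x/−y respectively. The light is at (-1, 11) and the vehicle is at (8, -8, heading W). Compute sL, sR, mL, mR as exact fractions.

left sensor world pos  = (7, -10); dL² = 505
right sensor world pos = (7, -6); dR² = 353
sL = 60/505 = 12/101
sR = 60/353 = 60/353
mL = 0·sL + -1/2·sR = -30/353
mR = 1·sL + 0·sR = 12/101

12/101 60/353 -30/353 12/101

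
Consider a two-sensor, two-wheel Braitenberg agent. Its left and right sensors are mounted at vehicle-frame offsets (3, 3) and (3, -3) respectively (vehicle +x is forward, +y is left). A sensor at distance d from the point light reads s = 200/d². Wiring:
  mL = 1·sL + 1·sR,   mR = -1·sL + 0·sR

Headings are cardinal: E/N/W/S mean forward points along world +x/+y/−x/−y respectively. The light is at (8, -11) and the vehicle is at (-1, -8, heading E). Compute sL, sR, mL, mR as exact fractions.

left sensor world pos  = (2, -5); dL² = 72
right sensor world pos = (2, -11); dR² = 36
sL = 200/72 = 25/9
sR = 200/36 = 50/9
mL = 1·sL + 1·sR = 25/3
mR = -1·sL + 0·sR = -25/9

25/9 50/9 25/3 -25/9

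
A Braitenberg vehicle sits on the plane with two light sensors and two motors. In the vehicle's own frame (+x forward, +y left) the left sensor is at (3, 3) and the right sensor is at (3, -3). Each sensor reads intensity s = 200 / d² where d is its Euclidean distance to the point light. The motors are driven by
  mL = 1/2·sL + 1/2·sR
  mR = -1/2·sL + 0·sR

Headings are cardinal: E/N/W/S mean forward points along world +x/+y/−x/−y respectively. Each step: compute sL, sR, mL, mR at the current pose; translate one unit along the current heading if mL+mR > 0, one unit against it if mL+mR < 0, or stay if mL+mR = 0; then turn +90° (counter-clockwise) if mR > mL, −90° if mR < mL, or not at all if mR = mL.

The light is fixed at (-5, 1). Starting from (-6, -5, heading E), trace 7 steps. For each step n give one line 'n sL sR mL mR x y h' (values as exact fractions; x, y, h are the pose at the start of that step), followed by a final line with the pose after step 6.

0 200/13 40/17 1960/221 -100/13 -6 -5 E
1 20/9 20/9 20/9 -10/9 -5 -5 S
2 200/109 8 536/109 -100/109 -5 -6 W
3 25/4 10 65/8 -25/8 -6 -6 N
4 200/13 40/17 1960/221 -100/13 -6 -5 E
5 20/9 20/9 20/9 -10/9 -5 -5 S
6 200/109 8 536/109 -100/109 -5 -6 W
final -6 -6 N

n=0: pose=(-6,-5,E); sL=200/13, sR=40/17; mL=1960/221, mR=-100/13; mL+mR=20/17 → advance +1; mR−mL=-3660/221 → turn -1·90°
n=1: pose=(-5,-5,S); sL=20/9, sR=20/9; mL=20/9, mR=-10/9; mL+mR=10/9 → advance +1; mR−mL=-10/3 → turn -1·90°
n=2: pose=(-5,-6,W); sL=200/109, sR=8; mL=536/109, mR=-100/109; mL+mR=4 → advance +1; mR−mL=-636/109 → turn -1·90°
n=3: pose=(-6,-6,N); sL=25/4, sR=10; mL=65/8, mR=-25/8; mL+mR=5 → advance +1; mR−mL=-45/4 → turn -1·90°
n=4: pose=(-6,-5,E); sL=200/13, sR=40/17; mL=1960/221, mR=-100/13; mL+mR=20/17 → advance +1; mR−mL=-3660/221 → turn -1·90°
n=5: pose=(-5,-5,S); sL=20/9, sR=20/9; mL=20/9, mR=-10/9; mL+mR=10/9 → advance +1; mR−mL=-10/3 → turn -1·90°
n=6: pose=(-5,-6,W); sL=200/109, sR=8; mL=536/109, mR=-100/109; mL+mR=4 → advance +1; mR−mL=-636/109 → turn -1·90°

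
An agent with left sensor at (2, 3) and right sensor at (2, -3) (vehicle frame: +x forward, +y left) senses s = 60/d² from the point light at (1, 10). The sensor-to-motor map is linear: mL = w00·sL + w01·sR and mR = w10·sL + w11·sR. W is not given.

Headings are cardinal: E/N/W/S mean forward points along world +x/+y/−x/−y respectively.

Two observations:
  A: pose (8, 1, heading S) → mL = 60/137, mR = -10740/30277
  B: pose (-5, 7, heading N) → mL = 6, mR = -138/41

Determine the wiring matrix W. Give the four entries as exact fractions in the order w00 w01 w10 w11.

0 1 -1/2 -1/2

obs A: pose=(8,1,S) → sL=60/221, sR=60/137, mL=60/137, mR=-10740/30277
obs B: pose=(-5,7,N) → sL=30/41, sR=6, mL=6, mR=-138/41
sensor matrix S = [[60/221, 60/137], [30/41, 6]]; det S = 1624320/1241357
solve [mL_A; mL_B] = S·[w00; w01] and [mR_A; mR_B] = S·[w10; w11]:
  w00 = 0, w01 = 1, w10 = -1/2, w11 = -1/2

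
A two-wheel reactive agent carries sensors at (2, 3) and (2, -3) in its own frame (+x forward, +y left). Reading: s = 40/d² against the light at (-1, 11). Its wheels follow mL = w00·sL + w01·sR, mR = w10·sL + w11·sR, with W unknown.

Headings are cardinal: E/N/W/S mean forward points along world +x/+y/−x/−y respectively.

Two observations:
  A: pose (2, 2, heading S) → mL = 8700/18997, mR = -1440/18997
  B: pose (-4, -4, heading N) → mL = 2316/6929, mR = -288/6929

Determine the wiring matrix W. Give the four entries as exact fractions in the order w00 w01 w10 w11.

obs A: pose=(2,2,S) → sL=40/157, sR=40/121, mL=8700/18997, mR=-1440/18997
obs B: pose=(-4,-4,N) → sL=8/41, sR=40/169, mL=2316/6929, mR=-288/6929
sensor matrix S = [[40/157, 40/121], [8/41, 40/169]]; det S = -552960/131630213
solve [mL_A; mL_B] = S·[w00; w01] and [mR_A; mR_B] = S·[w10; w11]:
  w00 = 1/2, w01 = 1, w10 = 1, w11 = -1

1/2 1 1 -1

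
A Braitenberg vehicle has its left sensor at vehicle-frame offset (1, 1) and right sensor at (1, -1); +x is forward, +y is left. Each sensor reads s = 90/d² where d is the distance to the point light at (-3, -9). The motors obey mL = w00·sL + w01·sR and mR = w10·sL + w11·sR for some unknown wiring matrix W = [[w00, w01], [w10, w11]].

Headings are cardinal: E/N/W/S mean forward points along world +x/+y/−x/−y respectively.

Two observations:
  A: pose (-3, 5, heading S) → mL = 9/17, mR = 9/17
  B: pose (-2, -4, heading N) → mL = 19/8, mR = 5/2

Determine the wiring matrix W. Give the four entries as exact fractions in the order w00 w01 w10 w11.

1/2 1/2 1 0

obs A: pose=(-3,5,S) → sL=9/17, sR=9/17, mL=9/17, mR=9/17
obs B: pose=(-2,-4,N) → sL=5/2, sR=9/4, mL=19/8, mR=5/2
sensor matrix S = [[9/17, 9/17], [5/2, 9/4]]; det S = -9/68
solve [mL_A; mL_B] = S·[w00; w01] and [mR_A; mR_B] = S·[w10; w11]:
  w00 = 1/2, w01 = 1/2, w10 = 1, w11 = 0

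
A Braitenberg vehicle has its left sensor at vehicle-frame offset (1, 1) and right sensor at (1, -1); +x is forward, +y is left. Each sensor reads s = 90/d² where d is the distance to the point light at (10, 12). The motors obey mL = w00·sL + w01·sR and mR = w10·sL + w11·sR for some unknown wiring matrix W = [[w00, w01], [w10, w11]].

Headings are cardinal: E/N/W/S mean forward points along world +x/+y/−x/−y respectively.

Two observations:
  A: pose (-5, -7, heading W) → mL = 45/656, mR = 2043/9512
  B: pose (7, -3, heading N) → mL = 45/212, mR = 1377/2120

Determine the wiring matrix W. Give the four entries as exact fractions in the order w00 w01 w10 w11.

1/2 0 1 1/2

obs A: pose=(-5,-7,W) → sL=45/328, sR=9/58, mL=45/656, mR=2043/9512
obs B: pose=(7,-3,N) → sL=45/106, sR=9/20, mL=45/212, mR=1377/2120
sensor matrix S = [[45/328, 9/58], [45/106, 9/20]]; det S = -8343/2016544
solve [mL_A; mL_B] = S·[w00; w01] and [mR_A; mR_B] = S·[w10; w11]:
  w00 = 1/2, w01 = 0, w10 = 1, w11 = 1/2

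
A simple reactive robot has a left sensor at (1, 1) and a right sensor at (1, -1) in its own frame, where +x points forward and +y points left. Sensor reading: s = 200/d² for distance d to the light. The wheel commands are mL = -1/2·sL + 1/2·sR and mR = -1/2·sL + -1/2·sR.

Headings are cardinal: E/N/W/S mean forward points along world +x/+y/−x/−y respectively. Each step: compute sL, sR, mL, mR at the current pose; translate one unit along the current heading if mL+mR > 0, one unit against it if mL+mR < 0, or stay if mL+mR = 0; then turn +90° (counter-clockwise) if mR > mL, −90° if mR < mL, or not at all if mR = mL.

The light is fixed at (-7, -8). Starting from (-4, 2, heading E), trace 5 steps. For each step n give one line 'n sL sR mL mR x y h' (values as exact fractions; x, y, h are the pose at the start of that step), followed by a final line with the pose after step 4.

0 200/137 200/97 4000/13289 -23400/13289 -4 2 E
1 20/9 100/41 40/369 -860/369 -5 2 S
2 200/101 40/29 -880/2929 -4920/2929 -5 3 W
3 50/37 5/4 -15/296 -385/296 -4 3 N
4 200/137 200/97 4000/13289 -23400/13289 -4 2 E
final -5 2 S

n=0: pose=(-4,2,E); sL=200/137, sR=200/97; mL=4000/13289, mR=-23400/13289; mL+mR=-200/137 → advance -1; mR−mL=-200/97 → turn -1·90°
n=1: pose=(-5,2,S); sL=20/9, sR=100/41; mL=40/369, mR=-860/369; mL+mR=-20/9 → advance -1; mR−mL=-100/41 → turn -1·90°
n=2: pose=(-5,3,W); sL=200/101, sR=40/29; mL=-880/2929, mR=-4920/2929; mL+mR=-200/101 → advance -1; mR−mL=-40/29 → turn -1·90°
n=3: pose=(-4,3,N); sL=50/37, sR=5/4; mL=-15/296, mR=-385/296; mL+mR=-50/37 → advance -1; mR−mL=-5/4 → turn -1·90°
n=4: pose=(-4,2,E); sL=200/137, sR=200/97; mL=4000/13289, mR=-23400/13289; mL+mR=-200/137 → advance -1; mR−mL=-200/97 → turn -1·90°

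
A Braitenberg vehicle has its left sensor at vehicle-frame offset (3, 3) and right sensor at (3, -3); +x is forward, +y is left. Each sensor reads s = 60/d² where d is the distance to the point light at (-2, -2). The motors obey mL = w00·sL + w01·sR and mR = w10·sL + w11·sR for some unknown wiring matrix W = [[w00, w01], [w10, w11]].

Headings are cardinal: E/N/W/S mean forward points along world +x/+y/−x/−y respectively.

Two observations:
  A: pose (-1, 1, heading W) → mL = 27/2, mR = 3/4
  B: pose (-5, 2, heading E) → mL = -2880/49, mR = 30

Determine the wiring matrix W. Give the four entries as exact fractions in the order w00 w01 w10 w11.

1 -1 0 1/2

obs A: pose=(-1,1,W) → sL=15, sR=3/2, mL=27/2, mR=3/4
obs B: pose=(-5,2,E) → sL=60/49, sR=60, mL=-2880/49, mR=30
sensor matrix S = [[15, 3/2], [60/49, 60]]; det S = 44010/49
solve [mL_A; mL_B] = S·[w00; w01] and [mR_A; mR_B] = S·[w10; w11]:
  w00 = 1, w01 = -1, w10 = 0, w11 = 1/2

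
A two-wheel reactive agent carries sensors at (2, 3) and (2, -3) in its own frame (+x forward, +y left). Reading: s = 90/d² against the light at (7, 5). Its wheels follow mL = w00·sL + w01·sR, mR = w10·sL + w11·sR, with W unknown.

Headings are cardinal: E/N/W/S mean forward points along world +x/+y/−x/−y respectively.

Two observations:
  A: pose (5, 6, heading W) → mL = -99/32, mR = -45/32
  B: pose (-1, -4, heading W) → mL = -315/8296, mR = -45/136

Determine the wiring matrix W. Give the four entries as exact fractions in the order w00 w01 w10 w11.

-1 1/2 0 -1/2

obs A: pose=(5,6,W) → sL=9/2, sR=45/16, mL=-99/32, mR=-45/32
obs B: pose=(-1,-4,W) → sL=45/122, sR=45/68, mL=-315/8296, mR=-45/136
sensor matrix S = [[9/2, 45/16], [45/122, 45/68]]; det S = 64395/33184
solve [mL_A; mL_B] = S·[w00; w01] and [mR_A; mR_B] = S·[w10; w11]:
  w00 = -1, w01 = 1/2, w10 = 0, w11 = -1/2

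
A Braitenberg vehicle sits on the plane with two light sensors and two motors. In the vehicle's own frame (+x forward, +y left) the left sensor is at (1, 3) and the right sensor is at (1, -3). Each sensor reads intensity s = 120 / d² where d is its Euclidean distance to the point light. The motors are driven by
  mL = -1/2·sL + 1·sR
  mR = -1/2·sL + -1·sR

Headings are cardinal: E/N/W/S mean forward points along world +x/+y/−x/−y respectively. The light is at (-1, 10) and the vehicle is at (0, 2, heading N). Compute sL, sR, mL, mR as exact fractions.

120/53 24/13 492/689 -2052/689

left sensor world pos  = (-3, 3); dL² = 53
right sensor world pos = (3, 3); dR² = 65
sL = 120/53 = 120/53
sR = 120/65 = 24/13
mL = -1/2·sL + 1·sR = 492/689
mR = -1/2·sL + -1·sR = -2052/689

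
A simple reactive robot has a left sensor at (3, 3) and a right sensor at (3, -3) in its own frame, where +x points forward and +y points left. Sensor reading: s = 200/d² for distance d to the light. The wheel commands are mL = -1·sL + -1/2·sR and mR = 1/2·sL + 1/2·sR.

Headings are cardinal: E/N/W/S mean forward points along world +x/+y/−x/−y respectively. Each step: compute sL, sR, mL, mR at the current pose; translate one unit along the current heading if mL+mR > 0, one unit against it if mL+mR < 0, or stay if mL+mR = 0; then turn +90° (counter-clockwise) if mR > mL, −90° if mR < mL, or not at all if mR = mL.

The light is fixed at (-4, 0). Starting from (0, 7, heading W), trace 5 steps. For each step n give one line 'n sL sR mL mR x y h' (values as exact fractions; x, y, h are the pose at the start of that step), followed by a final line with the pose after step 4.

n=0: pose=(0,7,W); sL=200/17, sR=200/101; mL=-21900/1717, mR=11800/1717; mL+mR=-100/17 → advance -1; mR−mL=33700/1717 → turn +1·90°
n=1: pose=(1,7,S); sL=5/2, sR=10; mL=-15/2, mR=25/4; mL+mR=-5/4 → advance -1; mR−mL=55/4 → turn +1·90°
n=2: pose=(1,8,E); sL=40/37, sR=200/89; mL=-7260/3293, mR=5480/3293; mL+mR=-20/37 → advance -1; mR−mL=12740/3293 → turn +1·90°
n=3: pose=(0,8,N); sL=100/61, sR=20/17; mL=-2310/1037, mR=1460/1037; mL+mR=-50/61 → advance -1; mR−mL=3770/1037 → turn +1·90°
n=4: pose=(0,7,W); sL=200/17, sR=200/101; mL=-21900/1717, mR=11800/1717; mL+mR=-100/17 → advance -1; mR−mL=33700/1717 → turn +1·90°

0 200/17 200/101 -21900/1717 11800/1717 0 7 W
1 5/2 10 -15/2 25/4 1 7 S
2 40/37 200/89 -7260/3293 5480/3293 1 8 E
3 100/61 20/17 -2310/1037 1460/1037 0 8 N
4 200/17 200/101 -21900/1717 11800/1717 0 7 W
final 1 7 S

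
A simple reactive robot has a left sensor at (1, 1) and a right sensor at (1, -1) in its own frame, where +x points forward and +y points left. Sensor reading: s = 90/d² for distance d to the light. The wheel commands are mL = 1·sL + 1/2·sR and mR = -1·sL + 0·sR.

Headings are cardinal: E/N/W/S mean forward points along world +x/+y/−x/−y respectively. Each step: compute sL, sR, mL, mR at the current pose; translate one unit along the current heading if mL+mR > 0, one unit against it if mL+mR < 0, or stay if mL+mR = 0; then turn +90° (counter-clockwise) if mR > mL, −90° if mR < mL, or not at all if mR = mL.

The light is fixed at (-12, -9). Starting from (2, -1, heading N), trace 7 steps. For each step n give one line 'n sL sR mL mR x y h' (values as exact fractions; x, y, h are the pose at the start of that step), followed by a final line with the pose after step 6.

0 9/25 5/17 431/850 -9/25 2 -1 N
1 18/65 90/289 8127/18785 -18/65 2 0 E
2 9/32 9/26 189/416 -9/32 3 0 S
3 18/49 90/277 7191/13573 -18/49 3 -1 W
4 9/25 5/17 431/850 -9/25 2 -1 N
5 18/65 90/289 8127/18785 -18/65 2 0 E
6 9/32 9/26 189/416 -9/32 3 0 S
final 3 -1 W

n=0: pose=(2,-1,N); sL=9/25, sR=5/17; mL=431/850, mR=-9/25; mL+mR=5/34 → advance +1; mR−mL=-737/850 → turn -1·90°
n=1: pose=(2,0,E); sL=18/65, sR=90/289; mL=8127/18785, mR=-18/65; mL+mR=45/289 → advance +1; mR−mL=-13329/18785 → turn -1·90°
n=2: pose=(3,0,S); sL=9/32, sR=9/26; mL=189/416, mR=-9/32; mL+mR=9/52 → advance +1; mR−mL=-153/208 → turn -1·90°
n=3: pose=(3,-1,W); sL=18/49, sR=90/277; mL=7191/13573, mR=-18/49; mL+mR=45/277 → advance +1; mR−mL=-12177/13573 → turn -1·90°
n=4: pose=(2,-1,N); sL=9/25, sR=5/17; mL=431/850, mR=-9/25; mL+mR=5/34 → advance +1; mR−mL=-737/850 → turn -1·90°
n=5: pose=(2,0,E); sL=18/65, sR=90/289; mL=8127/18785, mR=-18/65; mL+mR=45/289 → advance +1; mR−mL=-13329/18785 → turn -1·90°
n=6: pose=(3,0,S); sL=9/32, sR=9/26; mL=189/416, mR=-9/32; mL+mR=9/52 → advance +1; mR−mL=-153/208 → turn -1·90°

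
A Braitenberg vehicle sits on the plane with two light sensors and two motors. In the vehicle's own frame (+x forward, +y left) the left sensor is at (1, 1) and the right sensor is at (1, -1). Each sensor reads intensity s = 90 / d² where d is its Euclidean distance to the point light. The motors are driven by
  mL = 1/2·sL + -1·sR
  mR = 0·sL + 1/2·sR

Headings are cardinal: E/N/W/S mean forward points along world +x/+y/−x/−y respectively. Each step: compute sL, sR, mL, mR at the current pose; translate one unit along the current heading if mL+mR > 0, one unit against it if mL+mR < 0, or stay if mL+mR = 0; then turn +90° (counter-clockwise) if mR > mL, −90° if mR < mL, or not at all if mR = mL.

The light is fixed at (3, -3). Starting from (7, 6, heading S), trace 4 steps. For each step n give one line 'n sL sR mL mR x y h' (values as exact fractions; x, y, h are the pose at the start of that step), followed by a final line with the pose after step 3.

n=0: pose=(7,6,S); sL=90/89, sR=90/73; mL=-4725/6497, mR=45/73; mL+mR=-720/6497 → advance -1; mR−mL=8730/6497 → turn +1·90°
n=1: pose=(7,7,E); sL=45/73, sR=45/53; mL=-4185/7738, mR=45/106; mL+mR=-450/3869 → advance -1; mR−mL=3735/3869 → turn +1·90°
n=2: pose=(6,7,N); sL=18/25, sR=90/137; mL=-1017/3425, mR=45/137; mL+mR=108/3425 → advance +1; mR−mL=2142/3425 → turn +1·90°
n=3: pose=(6,8,W); sL=45/52, sR=45/74; mL=-675/3848, mR=45/148; mL+mR=495/3848 → advance +1; mR−mL=1845/3848 → turn +1·90°

0 90/89 90/73 -4725/6497 45/73 7 6 S
1 45/73 45/53 -4185/7738 45/106 7 7 E
2 18/25 90/137 -1017/3425 45/137 6 7 N
3 45/52 45/74 -675/3848 45/148 6 8 W
final 5 8 S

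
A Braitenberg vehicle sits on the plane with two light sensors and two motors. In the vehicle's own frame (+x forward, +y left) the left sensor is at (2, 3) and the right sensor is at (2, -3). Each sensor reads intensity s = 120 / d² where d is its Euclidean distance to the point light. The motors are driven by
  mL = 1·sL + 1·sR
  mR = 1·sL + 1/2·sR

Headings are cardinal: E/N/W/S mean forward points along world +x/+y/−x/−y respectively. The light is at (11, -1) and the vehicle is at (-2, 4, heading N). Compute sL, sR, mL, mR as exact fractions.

24/61 120/149 10896/9089 7236/9089

left sensor world pos  = (-5, 6); dL² = 305
right sensor world pos = (1, 6); dR² = 149
sL = 120/305 = 24/61
sR = 120/149 = 120/149
mL = 1·sL + 1·sR = 10896/9089
mR = 1·sL + 1/2·sR = 7236/9089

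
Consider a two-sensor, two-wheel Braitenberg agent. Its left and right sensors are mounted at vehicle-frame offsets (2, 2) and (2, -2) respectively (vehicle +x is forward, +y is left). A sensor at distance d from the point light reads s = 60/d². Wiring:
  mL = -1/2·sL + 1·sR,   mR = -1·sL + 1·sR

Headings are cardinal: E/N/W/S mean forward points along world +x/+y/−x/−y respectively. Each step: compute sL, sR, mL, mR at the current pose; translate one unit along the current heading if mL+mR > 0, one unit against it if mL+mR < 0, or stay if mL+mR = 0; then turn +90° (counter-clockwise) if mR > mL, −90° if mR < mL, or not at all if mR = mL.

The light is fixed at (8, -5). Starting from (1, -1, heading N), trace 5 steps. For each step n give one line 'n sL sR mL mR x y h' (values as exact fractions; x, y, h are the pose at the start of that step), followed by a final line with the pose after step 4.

n=0: pose=(1,-1,N); sL=20/39, sR=60/61; mL=1730/2379, mR=1120/2379; mL+mR=950/793 → advance +1; mR−mL=-10/39 → turn -1·90°
n=1: pose=(1,0,E); sL=30/37, sR=30/17; mL=855/629, mR=600/629; mL+mR=1455/629 → advance +1; mR−mL=-15/37 → turn -1·90°
n=2: pose=(2,0,S); sL=12/5, sR=60/73; mL=-138/365, mR=-576/365; mL+mR=-714/365 → advance -1; mR−mL=-6/5 → turn -1·90°
n=3: pose=(2,1,W); sL=3/4, sR=15/32; mL=3/32, mR=-9/32; mL+mR=-3/16 → advance -1; mR−mL=-3/8 → turn -1·90°
n=4: pose=(3,1,N); sL=60/113, sR=60/73; mL=4590/8249, mR=2400/8249; mL+mR=6990/8249 → advance +1; mR−mL=-30/113 → turn -1·90°

0 20/39 60/61 1730/2379 1120/2379 1 -1 N
1 30/37 30/17 855/629 600/629 1 0 E
2 12/5 60/73 -138/365 -576/365 2 0 S
3 3/4 15/32 3/32 -9/32 2 1 W
4 60/113 60/73 4590/8249 2400/8249 3 1 N
final 3 2 E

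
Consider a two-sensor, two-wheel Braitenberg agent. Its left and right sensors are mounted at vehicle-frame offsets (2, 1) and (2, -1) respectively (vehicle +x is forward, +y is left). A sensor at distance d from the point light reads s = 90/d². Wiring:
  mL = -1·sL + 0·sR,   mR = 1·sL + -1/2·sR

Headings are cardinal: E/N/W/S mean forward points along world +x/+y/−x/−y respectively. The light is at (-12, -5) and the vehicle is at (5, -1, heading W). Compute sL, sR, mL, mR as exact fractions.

left sensor world pos  = (3, -2); dL² = 234
right sensor world pos = (3, 0); dR² = 250
sL = 90/234 = 5/13
sR = 90/250 = 9/25
mL = -1·sL + 0·sR = -5/13
mR = 1·sL + -1/2·sR = 133/650

5/13 9/25 -5/13 133/650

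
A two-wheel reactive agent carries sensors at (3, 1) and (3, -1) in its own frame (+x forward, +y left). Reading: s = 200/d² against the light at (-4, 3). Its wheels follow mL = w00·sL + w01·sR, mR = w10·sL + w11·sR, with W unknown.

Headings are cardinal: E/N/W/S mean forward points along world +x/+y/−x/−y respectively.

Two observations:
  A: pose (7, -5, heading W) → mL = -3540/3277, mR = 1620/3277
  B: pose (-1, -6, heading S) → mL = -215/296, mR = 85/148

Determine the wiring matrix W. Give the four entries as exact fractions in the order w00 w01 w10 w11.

1/2 -1 1 -1/2

obs A: pose=(7,-5,W) → sL=40/29, sR=200/113, mL=-3540/3277, mR=1620/3277
obs B: pose=(-1,-6,S) → sL=5/4, sR=50/37, mL=-215/296, mR=85/148
sensor matrix S = [[40/29, 200/113], [5/4, 50/37]]; det S = -42250/121249
solve [mL_A; mL_B] = S·[w00; w01] and [mR_A; mR_B] = S·[w10; w11]:
  w00 = 1/2, w01 = -1, w10 = 1, w11 = -1/2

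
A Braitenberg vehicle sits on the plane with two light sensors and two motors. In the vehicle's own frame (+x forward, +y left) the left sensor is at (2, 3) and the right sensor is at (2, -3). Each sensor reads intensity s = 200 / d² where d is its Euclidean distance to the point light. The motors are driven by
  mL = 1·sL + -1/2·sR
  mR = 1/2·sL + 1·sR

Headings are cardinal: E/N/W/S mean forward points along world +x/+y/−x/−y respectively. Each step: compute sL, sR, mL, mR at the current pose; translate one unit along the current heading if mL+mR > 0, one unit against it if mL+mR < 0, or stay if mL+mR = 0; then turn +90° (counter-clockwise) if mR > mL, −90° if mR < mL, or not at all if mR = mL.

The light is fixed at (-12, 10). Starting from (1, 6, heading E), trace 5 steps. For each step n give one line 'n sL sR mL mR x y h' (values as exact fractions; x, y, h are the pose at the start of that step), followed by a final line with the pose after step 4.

n=0: pose=(1,6,E); sL=100/113, sR=100/137; mL=8050/15481, mR=18150/15481; mL+mR=26200/15481 → advance +1; mR−mL=10100/15481 → turn +1·90°
n=1: pose=(2,6,N); sL=8/5, sR=200/293; mL=1844/1465, mR=2172/1465; mL+mR=4016/1465 → advance +1; mR−mL=328/1465 → turn +1·90°
n=2: pose=(2,7,W); sL=10/9, sR=25/18; mL=5/12, mR=35/18; mL+mR=85/36 → advance +1; mR−mL=55/36 → turn +1·90°
n=3: pose=(1,7,S); sL=200/281, sR=8/5; mL=-124/1405, mR=2748/1405; mL+mR=2624/1405 → advance +1; mR−mL=2872/1405 → turn +1·90°
n=4: pose=(1,6,E); sL=100/113, sR=100/137; mL=8050/15481, mR=18150/15481; mL+mR=26200/15481 → advance +1; mR−mL=10100/15481 → turn +1·90°

0 100/113 100/137 8050/15481 18150/15481 1 6 E
1 8/5 200/293 1844/1465 2172/1465 2 6 N
2 10/9 25/18 5/12 35/18 2 7 W
3 200/281 8/5 -124/1405 2748/1405 1 7 S
4 100/113 100/137 8050/15481 18150/15481 1 6 E
final 2 6 N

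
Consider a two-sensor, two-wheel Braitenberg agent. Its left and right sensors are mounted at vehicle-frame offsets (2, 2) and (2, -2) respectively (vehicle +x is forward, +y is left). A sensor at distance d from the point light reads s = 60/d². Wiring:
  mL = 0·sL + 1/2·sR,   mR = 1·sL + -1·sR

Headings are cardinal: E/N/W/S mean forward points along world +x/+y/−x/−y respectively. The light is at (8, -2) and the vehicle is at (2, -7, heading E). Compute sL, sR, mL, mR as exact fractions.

left sensor world pos  = (4, -5); dL² = 25
right sensor world pos = (4, -9); dR² = 65
sL = 60/25 = 12/5
sR = 60/65 = 12/13
mL = 0·sL + 1/2·sR = 6/13
mR = 1·sL + -1·sR = 96/65

12/5 12/13 6/13 96/65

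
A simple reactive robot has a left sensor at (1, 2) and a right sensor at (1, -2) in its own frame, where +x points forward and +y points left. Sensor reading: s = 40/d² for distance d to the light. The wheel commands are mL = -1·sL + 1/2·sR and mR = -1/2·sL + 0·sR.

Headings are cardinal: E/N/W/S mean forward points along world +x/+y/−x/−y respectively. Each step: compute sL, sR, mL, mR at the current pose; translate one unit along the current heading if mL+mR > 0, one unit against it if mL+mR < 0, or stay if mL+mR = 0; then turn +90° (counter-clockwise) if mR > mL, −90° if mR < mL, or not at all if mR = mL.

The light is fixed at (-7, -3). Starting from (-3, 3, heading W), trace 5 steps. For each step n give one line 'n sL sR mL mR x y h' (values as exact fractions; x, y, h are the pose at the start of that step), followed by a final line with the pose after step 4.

n=0: pose=(-3,3,W); sL=8/5, sR=40/73; mL=-484/365, mR=-4/5; mL+mR=-776/365 → advance -1; mR−mL=192/365 → turn +1·90°
n=1: pose=(-2,3,S); sL=20/37, sR=20/17; mL=30/629, mR=-10/37; mL+mR=-140/629 → advance -1; mR−mL=-200/629 → turn -1·90°
n=2: pose=(-2,4,W); sL=40/41, sR=40/97; mL=-3060/3977, mR=-20/41; mL+mR=-5000/3977 → advance -1; mR−mL=1120/3977 → turn +1·90°
n=3: pose=(-1,4,S); sL=2/5, sR=10/13; mL=-1/65, mR=-1/5; mL+mR=-14/65 → advance -1; mR−mL=-12/65 → turn -1·90°
n=4: pose=(-1,5,W); sL=40/61, sR=8/25; mL=-756/1525, mR=-20/61; mL+mR=-1256/1525 → advance -1; mR−mL=256/1525 → turn +1·90°

0 8/5 40/73 -484/365 -4/5 -3 3 W
1 20/37 20/17 30/629 -10/37 -2 3 S
2 40/41 40/97 -3060/3977 -20/41 -2 4 W
3 2/5 10/13 -1/65 -1/5 -1 4 S
4 40/61 8/25 -756/1525 -20/61 -1 5 W
final 0 5 S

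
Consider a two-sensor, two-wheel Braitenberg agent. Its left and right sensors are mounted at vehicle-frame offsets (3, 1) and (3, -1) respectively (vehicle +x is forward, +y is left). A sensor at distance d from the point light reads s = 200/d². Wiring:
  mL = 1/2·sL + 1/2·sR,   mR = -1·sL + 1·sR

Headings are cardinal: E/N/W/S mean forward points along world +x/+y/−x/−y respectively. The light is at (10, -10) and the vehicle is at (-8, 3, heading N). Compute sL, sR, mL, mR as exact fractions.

left sensor world pos  = (-9, 6); dL² = 617
right sensor world pos = (-7, 6); dR² = 545
sL = 200/617 = 200/617
sR = 200/545 = 40/109
mL = 1/2·sL + 1/2·sR = 23240/67253
mR = -1·sL + 1·sR = 2880/67253

200/617 40/109 23240/67253 2880/67253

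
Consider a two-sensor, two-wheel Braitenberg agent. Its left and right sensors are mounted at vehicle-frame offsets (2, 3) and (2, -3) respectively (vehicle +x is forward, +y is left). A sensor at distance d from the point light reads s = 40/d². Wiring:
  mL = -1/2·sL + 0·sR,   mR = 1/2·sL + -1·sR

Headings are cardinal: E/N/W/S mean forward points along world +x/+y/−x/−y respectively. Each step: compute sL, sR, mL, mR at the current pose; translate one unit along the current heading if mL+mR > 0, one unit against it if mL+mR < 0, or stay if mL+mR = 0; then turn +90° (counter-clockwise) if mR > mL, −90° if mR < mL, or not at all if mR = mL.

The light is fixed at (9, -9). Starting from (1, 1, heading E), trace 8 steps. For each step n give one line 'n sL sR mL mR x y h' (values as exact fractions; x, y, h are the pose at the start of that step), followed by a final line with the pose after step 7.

n=0: pose=(1,1,E); sL=8/41, sR=8/17; mL=-4/41, mR=-260/697; mL+mR=-8/17 → advance -1; mR−mL=-192/697 → turn -1·90°
n=1: pose=(0,1,S); sL=2/5, sR=5/26; mL=-1/5, mR=1/130; mL+mR=-5/26 → advance -1; mR−mL=27/130 → turn +1·90°
n=2: pose=(0,2,E); sL=8/49, sR=40/113; mL=-4/49, mR=-1508/5537; mL+mR=-40/113 → advance -1; mR−mL=-1056/5537 → turn -1·90°
n=3: pose=(-1,2,S); sL=4/13, sR=4/25; mL=-2/13, mR=-2/325; mL+mR=-4/25 → advance -1; mR−mL=48/325 → turn +1·90°
n=4: pose=(-1,3,E); sL=40/289, sR=8/29; mL=-20/289, mR=-1732/8381; mL+mR=-8/29 → advance -1; mR−mL=-1152/8381 → turn -1·90°
n=5: pose=(-2,3,S); sL=10/41, sR=5/37; mL=-5/41, mR=-20/1517; mL+mR=-5/37 → advance -1; mR−mL=165/1517 → turn +1·90°
n=6: pose=(-2,4,E); sL=40/337, sR=40/181; mL=-20/337, mR=-9860/60997; mL+mR=-40/181 → advance -1; mR−mL=-6240/60997 → turn -1·90°
n=7: pose=(-3,4,S); sL=20/101, sR=20/173; mL=-10/101, mR=-290/17473; mL+mR=-20/173 → advance -1; mR−mL=1440/17473 → turn +1·90°

0 8/41 8/17 -4/41 -260/697 1 1 E
1 2/5 5/26 -1/5 1/130 0 1 S
2 8/49 40/113 -4/49 -1508/5537 0 2 E
3 4/13 4/25 -2/13 -2/325 -1 2 S
4 40/289 8/29 -20/289 -1732/8381 -1 3 E
5 10/41 5/37 -5/41 -20/1517 -2 3 S
6 40/337 40/181 -20/337 -9860/60997 -2 4 E
7 20/101 20/173 -10/101 -290/17473 -3 4 S
final -3 5 E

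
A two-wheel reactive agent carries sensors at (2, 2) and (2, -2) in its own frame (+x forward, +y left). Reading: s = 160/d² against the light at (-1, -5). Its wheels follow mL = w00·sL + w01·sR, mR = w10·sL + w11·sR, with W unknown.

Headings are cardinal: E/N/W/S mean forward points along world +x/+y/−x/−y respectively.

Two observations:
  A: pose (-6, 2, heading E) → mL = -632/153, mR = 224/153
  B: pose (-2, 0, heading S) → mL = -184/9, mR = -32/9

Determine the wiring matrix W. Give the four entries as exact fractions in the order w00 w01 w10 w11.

-1 -1/2 -1/2 1/2

obs A: pose=(-6,2,E) → sL=16/9, sR=80/17, mL=-632/153, mR=224/153
obs B: pose=(-2,0,S) → sL=16, sR=80/9, mL=-184/9, mR=-32/9
sensor matrix S = [[16/9, 80/17], [16, 80/9]]; det S = -81920/1377
solve [mL_A; mL_B] = S·[w00; w01] and [mR_A; mR_B] = S·[w10; w11]:
  w00 = -1, w01 = -1/2, w10 = -1/2, w11 = 1/2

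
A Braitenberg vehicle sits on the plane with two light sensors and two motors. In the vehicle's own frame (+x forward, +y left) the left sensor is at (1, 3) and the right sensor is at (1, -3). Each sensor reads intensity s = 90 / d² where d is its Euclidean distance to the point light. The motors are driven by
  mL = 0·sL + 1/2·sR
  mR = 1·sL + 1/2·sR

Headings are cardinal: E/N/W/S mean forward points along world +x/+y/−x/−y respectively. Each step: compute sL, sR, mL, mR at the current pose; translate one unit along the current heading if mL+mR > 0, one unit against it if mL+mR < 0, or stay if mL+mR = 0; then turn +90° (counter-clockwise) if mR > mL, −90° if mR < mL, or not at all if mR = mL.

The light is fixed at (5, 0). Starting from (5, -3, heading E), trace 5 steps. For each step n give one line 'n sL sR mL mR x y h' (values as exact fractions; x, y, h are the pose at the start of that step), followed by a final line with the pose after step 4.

0 90 90/37 45/37 3375/37 5 -3 E
1 45/4 9/2 9/4 27/2 6 -3 N
2 18/5 90 45 243/5 6 -2 W
3 5 5 5/2 15/2 5 -2 S
4 90 90/37 45/37 3375/37 5 -3 E
final 6 -3 N

n=0: pose=(5,-3,E); sL=90, sR=90/37; mL=45/37, mR=3375/37; mL+mR=3420/37 → advance +1; mR−mL=90 → turn +1·90°
n=1: pose=(6,-3,N); sL=45/4, sR=9/2; mL=9/4, mR=27/2; mL+mR=63/4 → advance +1; mR−mL=45/4 → turn +1·90°
n=2: pose=(6,-2,W); sL=18/5, sR=90; mL=45, mR=243/5; mL+mR=468/5 → advance +1; mR−mL=18/5 → turn +1·90°
n=3: pose=(5,-2,S); sL=5, sR=5; mL=5/2, mR=15/2; mL+mR=10 → advance +1; mR−mL=5 → turn +1·90°
n=4: pose=(5,-3,E); sL=90, sR=90/37; mL=45/37, mR=3375/37; mL+mR=3420/37 → advance +1; mR−mL=90 → turn +1·90°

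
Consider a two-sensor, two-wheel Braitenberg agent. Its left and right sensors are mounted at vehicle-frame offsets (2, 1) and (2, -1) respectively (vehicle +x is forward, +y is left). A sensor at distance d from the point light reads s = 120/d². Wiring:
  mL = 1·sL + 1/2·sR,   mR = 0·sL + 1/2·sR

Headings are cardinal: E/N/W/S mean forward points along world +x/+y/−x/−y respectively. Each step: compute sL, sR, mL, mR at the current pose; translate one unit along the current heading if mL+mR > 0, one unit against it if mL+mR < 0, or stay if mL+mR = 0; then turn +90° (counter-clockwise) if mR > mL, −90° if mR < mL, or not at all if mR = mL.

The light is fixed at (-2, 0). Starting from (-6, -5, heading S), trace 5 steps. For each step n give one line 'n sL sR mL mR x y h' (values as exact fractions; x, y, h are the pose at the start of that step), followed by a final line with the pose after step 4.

0 60/29 60/37 3090/1073 30/37 -6 -5 S
1 24/17 120/61 2484/1037 60/61 -6 -6 W
2 30/13 15/4 435/104 15/8 -7 -6 N
3 24/5 8/3 92/15 4/3 -7 -5 E
4 60/29 60/37 3090/1073 30/37 -6 -5 S
final -6 -6 W

n=0: pose=(-6,-5,S); sL=60/29, sR=60/37; mL=3090/1073, mR=30/37; mL+mR=3960/1073 → advance +1; mR−mL=-60/29 → turn -1·90°
n=1: pose=(-6,-6,W); sL=24/17, sR=120/61; mL=2484/1037, mR=60/61; mL+mR=3504/1037 → advance +1; mR−mL=-24/17 → turn -1·90°
n=2: pose=(-7,-6,N); sL=30/13, sR=15/4; mL=435/104, mR=15/8; mL+mR=315/52 → advance +1; mR−mL=-30/13 → turn -1·90°
n=3: pose=(-7,-5,E); sL=24/5, sR=8/3; mL=92/15, mR=4/3; mL+mR=112/15 → advance +1; mR−mL=-24/5 → turn -1·90°
n=4: pose=(-6,-5,S); sL=60/29, sR=60/37; mL=3090/1073, mR=30/37; mL+mR=3960/1073 → advance +1; mR−mL=-60/29 → turn -1·90°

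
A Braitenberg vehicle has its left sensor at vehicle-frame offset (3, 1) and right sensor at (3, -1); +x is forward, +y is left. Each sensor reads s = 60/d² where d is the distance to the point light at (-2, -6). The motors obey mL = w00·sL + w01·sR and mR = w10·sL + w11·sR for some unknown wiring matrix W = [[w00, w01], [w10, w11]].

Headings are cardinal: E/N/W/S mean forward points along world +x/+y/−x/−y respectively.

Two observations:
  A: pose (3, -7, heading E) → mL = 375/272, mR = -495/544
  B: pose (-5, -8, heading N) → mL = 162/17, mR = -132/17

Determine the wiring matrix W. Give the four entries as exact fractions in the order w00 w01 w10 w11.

obs A: pose=(3,-7,E) → sL=15/16, sR=15/17, mL=375/272, mR=-495/544
obs B: pose=(-5,-8,N) → sL=60/17, sR=12, mL=162/17, mR=-132/17
sensor matrix S = [[15/16, 15/17], [60/17, 12]]; det S = 9405/1156
solve [mL_A; mL_B] = S·[w00; w01] and [mR_A; mR_B] = S·[w10; w11]:
  w00 = 1, w01 = 1/2, w10 = -1/2, w11 = -1/2

1 1/2 -1/2 -1/2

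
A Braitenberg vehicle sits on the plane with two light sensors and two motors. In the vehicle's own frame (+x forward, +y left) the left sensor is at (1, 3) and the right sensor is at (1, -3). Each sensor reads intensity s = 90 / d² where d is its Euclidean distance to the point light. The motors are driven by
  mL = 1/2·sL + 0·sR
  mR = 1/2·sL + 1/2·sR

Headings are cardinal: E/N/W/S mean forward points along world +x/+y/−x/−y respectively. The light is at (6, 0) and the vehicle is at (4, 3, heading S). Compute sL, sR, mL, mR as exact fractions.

left sensor world pos  = (7, 2); dL² = 5
right sensor world pos = (1, 2); dR² = 29
sL = 90/5 = 18
sR = 90/29 = 90/29
mL = 1/2·sL + 0·sR = 9
mR = 1/2·sL + 1/2·sR = 306/29

18 90/29 9 306/29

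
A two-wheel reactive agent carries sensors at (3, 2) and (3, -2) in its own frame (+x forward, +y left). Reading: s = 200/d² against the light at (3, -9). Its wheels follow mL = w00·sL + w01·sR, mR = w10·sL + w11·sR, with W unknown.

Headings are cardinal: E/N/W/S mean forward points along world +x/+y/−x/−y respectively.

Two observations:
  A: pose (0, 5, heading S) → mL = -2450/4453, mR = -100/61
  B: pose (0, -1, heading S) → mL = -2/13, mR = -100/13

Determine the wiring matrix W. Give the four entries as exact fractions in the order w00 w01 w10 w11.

obs A: pose=(0,5,S) → sL=100/61, sR=100/73, mL=-2450/4453, mR=-100/61
obs B: pose=(0,-1,S) → sL=100/13, sR=4, mL=-2/13, mR=-100/13
sensor matrix S = [[100/61, 100/73], [100/13, 4]]; det S = -230400/57889
solve [mL_A; mL_B] = S·[w00; w01] and [mR_A; mR_B] = S·[w10; w11]:
  w00 = 1/2, w01 = -1, w10 = -1, w11 = 0

1/2 -1 -1 0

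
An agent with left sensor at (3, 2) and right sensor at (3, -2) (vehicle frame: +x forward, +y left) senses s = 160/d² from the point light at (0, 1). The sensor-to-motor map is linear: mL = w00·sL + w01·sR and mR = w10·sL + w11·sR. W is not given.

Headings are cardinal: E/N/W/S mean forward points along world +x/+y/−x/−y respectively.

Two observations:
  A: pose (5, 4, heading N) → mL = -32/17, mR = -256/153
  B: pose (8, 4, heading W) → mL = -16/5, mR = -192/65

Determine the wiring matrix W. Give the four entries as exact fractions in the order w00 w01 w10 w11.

obs A: pose=(5,4,N) → sL=32/9, sR=32/17, mL=-32/17, mR=-256/153
obs B: pose=(8,4,W) → sL=80/13, sR=16/5, mL=-16/5, mR=-192/65
sensor matrix S = [[32/9, 32/17], [80/13, 16/5]]; det S = -2048/9945
solve [mL_A; mL_B] = S·[w00; w01] and [mR_A; mR_B] = S·[w10; w11]:
  w00 = 0, w01 = -1, w10 = -1, w11 = 1

0 -1 -1 1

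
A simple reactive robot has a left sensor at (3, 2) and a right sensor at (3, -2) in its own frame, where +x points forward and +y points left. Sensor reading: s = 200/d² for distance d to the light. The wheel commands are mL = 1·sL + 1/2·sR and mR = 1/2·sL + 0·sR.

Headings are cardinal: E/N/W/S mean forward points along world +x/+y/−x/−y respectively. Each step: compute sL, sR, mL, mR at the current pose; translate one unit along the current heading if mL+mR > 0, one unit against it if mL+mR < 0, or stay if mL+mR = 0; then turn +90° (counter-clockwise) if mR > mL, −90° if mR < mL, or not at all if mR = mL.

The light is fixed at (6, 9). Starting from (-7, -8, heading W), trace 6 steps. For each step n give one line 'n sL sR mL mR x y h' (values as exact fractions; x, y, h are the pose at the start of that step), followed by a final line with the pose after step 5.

n=0: pose=(-7,-8,W); sL=200/617, sR=200/481; mL=157900/296777, mR=100/617; mL+mR=206000/296777 → advance +1; mR−mL=-109800/296777 → turn -1·90°
n=1: pose=(-8,-8,N); sL=50/113, sR=10/17; mL=1415/1921, mR=25/113; mL+mR=1840/1921 → advance +1; mR−mL=-990/1921 → turn -1·90°
n=2: pose=(-8,-7,E); sL=200/317, sR=40/89; mL=24140/28213, mR=100/317; mL+mR=33040/28213 → advance +1; mR−mL=-15240/28213 → turn -1·90°
n=3: pose=(-7,-7,S); sL=100/241, sR=100/293; mL=41350/70613, mR=50/241; mL+mR=56000/70613 → advance +1; mR−mL=-26700/70613 → turn -1·90°
n=4: pose=(-7,-8,W); sL=200/617, sR=200/481; mL=157900/296777, mR=100/617; mL+mR=206000/296777 → advance +1; mR−mL=-109800/296777 → turn -1·90°
n=5: pose=(-8,-8,N); sL=50/113, sR=10/17; mL=1415/1921, mR=25/113; mL+mR=1840/1921 → advance +1; mR−mL=-990/1921 → turn -1·90°

0 200/617 200/481 157900/296777 100/617 -7 -8 W
1 50/113 10/17 1415/1921 25/113 -8 -8 N
2 200/317 40/89 24140/28213 100/317 -8 -7 E
3 100/241 100/293 41350/70613 50/241 -7 -7 S
4 200/617 200/481 157900/296777 100/617 -7 -8 W
5 50/113 10/17 1415/1921 25/113 -8 -8 N
final -8 -7 E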